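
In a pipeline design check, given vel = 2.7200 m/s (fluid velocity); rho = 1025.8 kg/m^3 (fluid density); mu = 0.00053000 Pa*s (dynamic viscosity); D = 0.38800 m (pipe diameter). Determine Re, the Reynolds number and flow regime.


Step 1: Re = rho*vel*D/mu = 1025.8*2.72*0.388/0.00053 = 2.0426e+06
Step 2: Re = 2.0426e+06 > 4000, so flow is turbulent.
Re = 2.0426e+06 (turbulent)


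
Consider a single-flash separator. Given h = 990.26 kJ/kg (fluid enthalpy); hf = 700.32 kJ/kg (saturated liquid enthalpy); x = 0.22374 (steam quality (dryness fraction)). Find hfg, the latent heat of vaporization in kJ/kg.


hfg = (h - hf) / x
hfg = (990.26 - 700.32) / 0.22374
hfg = 1295.9 kJ/kg


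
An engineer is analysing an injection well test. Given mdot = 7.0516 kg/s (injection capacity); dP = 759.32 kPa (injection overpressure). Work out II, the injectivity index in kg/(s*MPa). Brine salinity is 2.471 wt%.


II = mdot * 1000 / dP
II = 7.0516 * 1000 / 759.32
II = 9.2867 kg/(s*MPa)


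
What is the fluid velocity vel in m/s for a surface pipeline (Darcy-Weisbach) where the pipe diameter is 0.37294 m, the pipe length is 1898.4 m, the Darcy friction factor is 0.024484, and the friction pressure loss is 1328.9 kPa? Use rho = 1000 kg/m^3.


vel = sqrt(dP*1000*2*D / (f*L*rho))
vel = sqrt(1328.9*1000*2*0.37294 / (0.024484*1898.4*1000))
vel = 4.6179 m/s


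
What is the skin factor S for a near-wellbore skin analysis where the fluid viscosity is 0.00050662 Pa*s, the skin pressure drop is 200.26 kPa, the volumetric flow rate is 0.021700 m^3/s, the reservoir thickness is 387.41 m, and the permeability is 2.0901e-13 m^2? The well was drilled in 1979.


S = dP_s * 1000 * 2*pi*k*hr / (q*mu)
S = 200.26 * 1000 * 2*pi*2.0901e-13*387.41 / (0.021700*0.00050662)
S = 9.2677


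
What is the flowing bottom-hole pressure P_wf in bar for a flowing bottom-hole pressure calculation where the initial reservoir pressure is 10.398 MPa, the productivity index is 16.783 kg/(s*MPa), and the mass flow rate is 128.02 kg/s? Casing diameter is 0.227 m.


P_wf = P_i - mdot / PI
P_wf = 10.398 - 128.02 / 16.783
P_wf = 2.770043 MPa
Convert: 2.770043 MPa * 10.0 = 27.700 bar
P_wf = 27.700 bar


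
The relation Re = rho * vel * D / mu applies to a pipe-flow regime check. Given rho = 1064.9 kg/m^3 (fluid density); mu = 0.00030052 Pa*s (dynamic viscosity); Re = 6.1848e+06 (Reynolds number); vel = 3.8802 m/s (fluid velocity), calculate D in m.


D = Re * mu / (rho * vel)
D = 6.1848e+06 * 0.00030052 / (1064.9 * 3.8802)
D = 0.44982 m


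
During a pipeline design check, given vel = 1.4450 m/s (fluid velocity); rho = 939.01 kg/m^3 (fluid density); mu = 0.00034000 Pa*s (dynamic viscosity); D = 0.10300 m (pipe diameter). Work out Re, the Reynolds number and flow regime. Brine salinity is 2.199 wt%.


Step 1: Re = rho*vel*D/mu = 939.01*1.445*0.103/0.00034 = 4.1105e+05
Step 2: Re = 4.1105e+05 > 4000, so flow is turbulent.
Re = 4.1105e+05 (turbulent)


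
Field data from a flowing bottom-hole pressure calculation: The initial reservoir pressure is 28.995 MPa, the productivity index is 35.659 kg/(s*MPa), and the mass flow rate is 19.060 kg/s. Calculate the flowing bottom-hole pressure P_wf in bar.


P_wf = P_i - mdot / PI
P_wf = 28.995 - 19.060 / 35.659
P_wf = 28.46049 MPa
Convert: 28.46049 MPa * 10.0 = 284.60 bar
P_wf = 284.60 bar


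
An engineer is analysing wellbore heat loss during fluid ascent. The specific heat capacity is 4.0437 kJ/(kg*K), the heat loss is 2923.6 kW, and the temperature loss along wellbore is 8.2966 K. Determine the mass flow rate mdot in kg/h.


mdot = Q_loss / (cp * dT)
mdot = 2923.6 / (4.0437 * 8.2966)
mdot = 87.14428 kg/s
Convert: 87.14428 kg/s * 3600.0 = 3.1372e+05 kg/h
mdot = 3.1372e+05 kg/h


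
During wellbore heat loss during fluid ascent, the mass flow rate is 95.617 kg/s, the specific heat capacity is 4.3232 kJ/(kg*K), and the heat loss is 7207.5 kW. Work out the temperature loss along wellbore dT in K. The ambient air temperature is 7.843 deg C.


dT = Q_loss / (mdot * cp)
dT = 7207.5 / (95.617 * 4.3232)
dT = 17.436 K


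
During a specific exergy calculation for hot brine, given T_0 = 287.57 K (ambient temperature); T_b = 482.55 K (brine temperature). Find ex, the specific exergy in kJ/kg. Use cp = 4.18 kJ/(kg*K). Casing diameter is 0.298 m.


ex = cp * ((T_b - T_0) - T_0 * ln(T_b/T_0))
ex = 4.18 * ((482.55 - 287.57) - 287.57 * ln(482.55/287.57))
ex = 192.82 kJ/kg


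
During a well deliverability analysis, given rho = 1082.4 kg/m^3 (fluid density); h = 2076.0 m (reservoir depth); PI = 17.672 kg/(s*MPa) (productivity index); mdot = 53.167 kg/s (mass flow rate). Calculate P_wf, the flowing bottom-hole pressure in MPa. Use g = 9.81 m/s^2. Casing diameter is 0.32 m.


Step 1: P_i = rho*g*h/1e6 = 1082.4*9.81*2076.0/1e6 = 22.04368 MPa
Step 2: P_wf = P_i - mdot/PI = 22.04368 - 53.167/17.672 = 19.035 MPa
P_wf = 19.035 MPa


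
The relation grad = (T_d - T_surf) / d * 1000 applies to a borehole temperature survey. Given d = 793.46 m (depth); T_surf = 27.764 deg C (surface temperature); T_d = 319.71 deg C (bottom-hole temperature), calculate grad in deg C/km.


grad = (T_d - T_surf) / d * 1000
grad = (319.71 - 27.764) / 793.46 * 1000
grad = 367.94 deg C/km


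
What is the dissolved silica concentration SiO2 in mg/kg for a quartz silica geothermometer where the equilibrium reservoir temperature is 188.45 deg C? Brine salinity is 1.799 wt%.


SiO2 = 10^(5.19 - 1309/(T_eq + 273.15))
SiO2 = 10^(5.19 - 1309/(188.45 + 273.15))
SiO2 = 226.05 mg/kg


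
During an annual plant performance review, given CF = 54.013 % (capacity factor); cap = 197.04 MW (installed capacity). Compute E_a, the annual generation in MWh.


E_a = CF / 100 * cap * 8760
E_a = 54.013 / 100 * 197.04 * 8760
E_a = 9.3230e+05 MWh


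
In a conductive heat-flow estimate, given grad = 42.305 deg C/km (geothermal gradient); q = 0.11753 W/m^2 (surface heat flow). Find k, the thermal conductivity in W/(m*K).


k = q * 1000 / grad
k = 0.11753 * 1000 / 42.305
k = 2.7782 W/(m*K)


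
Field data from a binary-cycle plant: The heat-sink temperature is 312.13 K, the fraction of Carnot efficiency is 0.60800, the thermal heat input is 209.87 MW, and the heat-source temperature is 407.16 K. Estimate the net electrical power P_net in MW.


Step 1: eta = (1 - Tc/Th)*f = (1 - 312.13/407.16)*0.608 = 0.1419055
Step 2: P_net = eta * Q_in = 0.1419055 * 209.87 = 29.782 MW
P_net = 29.782 MW


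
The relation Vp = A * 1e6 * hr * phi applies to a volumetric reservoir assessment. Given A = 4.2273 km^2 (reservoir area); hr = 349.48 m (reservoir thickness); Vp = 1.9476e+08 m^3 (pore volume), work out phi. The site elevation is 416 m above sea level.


phi = Vp / (A * 1e6 * hr)
phi = 1.9476e+08 / (4.2273 * 1e6 * 349.48)
phi = 0.13183


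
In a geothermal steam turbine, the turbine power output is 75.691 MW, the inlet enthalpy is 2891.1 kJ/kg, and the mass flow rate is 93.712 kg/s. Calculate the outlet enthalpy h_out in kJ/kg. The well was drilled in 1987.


h_out = h_in - P * 1000 / mdot
h_out = 2891.1 - 75.691 * 1000 / 93.712
h_out = 2083.4 kJ/kg


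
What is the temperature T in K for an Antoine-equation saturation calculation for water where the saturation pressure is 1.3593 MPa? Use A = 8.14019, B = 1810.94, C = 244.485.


T = B / (A - log10(P_sat * 760 / 0.101325)) - C
T = 1810.94 / (8.14019 - log10(1.3593 * 760 / 0.101325)) - 244.485
T = 193.8106 deg C
Convert to K: 193.8106 + 273.15 = 466.96 K
T = 466.96 K


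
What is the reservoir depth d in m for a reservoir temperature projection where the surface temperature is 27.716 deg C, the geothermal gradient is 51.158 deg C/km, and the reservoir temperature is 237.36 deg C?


d = (T_res - T_surf) / grad * 1000
d = (237.36 - 27.716) / 51.158 * 1000
d = 4098.0 m


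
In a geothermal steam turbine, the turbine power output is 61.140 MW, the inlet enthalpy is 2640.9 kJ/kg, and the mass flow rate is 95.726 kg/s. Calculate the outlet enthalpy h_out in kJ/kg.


h_out = h_in - P * 1000 / mdot
h_out = 2640.9 - 61.140 * 1000 / 95.726
h_out = 2002.2 kJ/kg


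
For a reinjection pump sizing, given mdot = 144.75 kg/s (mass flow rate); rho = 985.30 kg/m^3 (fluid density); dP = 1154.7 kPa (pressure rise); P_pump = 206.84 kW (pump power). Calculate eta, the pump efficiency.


eta = mdot * dP / (rho * P_pump)
eta = 144.75 * 1154.7 / (985.30 * 206.84)
eta = 0.82013


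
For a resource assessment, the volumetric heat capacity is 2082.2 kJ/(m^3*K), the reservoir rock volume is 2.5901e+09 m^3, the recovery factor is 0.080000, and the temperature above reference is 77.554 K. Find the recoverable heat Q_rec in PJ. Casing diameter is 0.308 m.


Step 1: Q_s = Vr*rhoc*dT/1e12 = 2.5901e+09*2082.2*77.554/1e12 = 418.2570 PJ
Step 2: Q_rec = Q_s * RF = 418.2570 * 0.08 = 33.461 PJ
Q_rec = 33.461 PJ


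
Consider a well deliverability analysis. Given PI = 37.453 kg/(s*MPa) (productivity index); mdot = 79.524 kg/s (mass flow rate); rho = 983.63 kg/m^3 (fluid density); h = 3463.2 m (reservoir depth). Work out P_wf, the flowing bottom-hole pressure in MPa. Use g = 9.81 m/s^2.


Step 1: P_i = rho*g*h/1e6 = 983.63*9.81*3463.2/1e6 = 33.41784 MPa
Step 2: P_wf = P_i - mdot/PI = 33.41784 - 79.524/37.453 = 31.295 MPa
P_wf = 31.295 MPa


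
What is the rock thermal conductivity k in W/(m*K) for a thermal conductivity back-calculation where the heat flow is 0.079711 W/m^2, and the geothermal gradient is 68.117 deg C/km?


k = q / (grad / 1000)
k = 0.079711 / (68.117 / 1000)
k = 1.1702 W/(m*K)


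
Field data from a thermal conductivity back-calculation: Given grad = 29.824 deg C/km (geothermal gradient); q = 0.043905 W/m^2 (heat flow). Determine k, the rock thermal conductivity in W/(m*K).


k = q / (grad / 1000)
k = 0.043905 / (29.824 / 1000)
k = 1.4721 W/(m*K)


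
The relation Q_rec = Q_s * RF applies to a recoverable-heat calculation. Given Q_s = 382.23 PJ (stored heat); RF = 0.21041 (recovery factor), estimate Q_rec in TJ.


Q_rec = Q_s * RF
Q_rec = 382.23 * 0.21041
Q_rec = 80.42501 PJ
Convert: 80.42501 PJ * 1000.0 = 80425 TJ
Q_rec = 80425 TJ


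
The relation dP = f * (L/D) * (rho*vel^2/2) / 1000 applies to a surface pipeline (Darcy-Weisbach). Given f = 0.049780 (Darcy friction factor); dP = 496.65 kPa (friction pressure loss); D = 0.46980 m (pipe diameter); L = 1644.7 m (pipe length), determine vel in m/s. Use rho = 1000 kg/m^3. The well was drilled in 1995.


vel = sqrt(dP*1000*2*D / (f*L*rho))
vel = sqrt(496.65*1000*2*0.46980 / (0.049780*1644.7*1000))
vel = 2.3874 m/s


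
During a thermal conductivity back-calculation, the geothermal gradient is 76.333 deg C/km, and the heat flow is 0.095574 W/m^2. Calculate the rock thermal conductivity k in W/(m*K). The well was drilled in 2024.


k = q / (grad / 1000)
k = 0.095574 / (76.333 / 1000)
k = 1.2521 W/(m*K)


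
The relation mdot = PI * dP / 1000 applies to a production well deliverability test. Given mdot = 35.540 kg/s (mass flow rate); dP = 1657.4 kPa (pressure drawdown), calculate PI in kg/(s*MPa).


PI = mdot * 1000 / dP
PI = 35.540 * 1000 / 1657.4
PI = 21.443 kg/(s*MPa)


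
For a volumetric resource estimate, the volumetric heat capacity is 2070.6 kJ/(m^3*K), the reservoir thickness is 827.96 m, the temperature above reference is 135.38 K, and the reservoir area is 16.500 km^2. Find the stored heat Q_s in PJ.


Step 1: Vr = A*1e6*hr = 16.5*1e6*827.96 = 1.366134e+10 m^3
Step 2: Q_s = Vr*rhoc*dT/1e12 = 1.366134e+10*2070.6*135.38/1e12 = 3829.5 PJ
Q_s = 3829.5 PJ


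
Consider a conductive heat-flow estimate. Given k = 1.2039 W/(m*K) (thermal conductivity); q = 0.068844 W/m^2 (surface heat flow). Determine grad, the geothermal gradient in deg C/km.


grad = q * 1000 / k
grad = 0.068844 * 1000 / 1.2039
grad = 57.184 deg C/km


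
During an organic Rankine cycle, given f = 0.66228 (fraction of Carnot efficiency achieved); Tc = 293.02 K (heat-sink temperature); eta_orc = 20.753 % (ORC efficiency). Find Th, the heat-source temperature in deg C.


Th = Tc / (1 - (eta_orc/100)/f)
Th = 293.02 / (1 - (20.753/100)/0.66228)
Th = 426.7428 K
Convert to deg C: 426.7428 - 273.15 = 153.59 deg C
Th = 153.59 deg C


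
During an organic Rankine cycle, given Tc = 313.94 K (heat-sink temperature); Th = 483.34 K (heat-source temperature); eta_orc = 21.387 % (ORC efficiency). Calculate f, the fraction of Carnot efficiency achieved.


f = (eta_orc/100) / (1 - Tc/Th)
f = (21.387/100) / (1 - 313.94/483.34)
f = 0.61022


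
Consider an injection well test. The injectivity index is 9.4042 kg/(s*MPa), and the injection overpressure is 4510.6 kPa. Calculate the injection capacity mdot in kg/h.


mdot = II * dP / 1000
mdot = 9.4042 * 4510.6 / 1000
mdot = 42.41858 kg/s
Convert: 42.41858 kg/s * 3600.0 = 1.5271e+05 kg/h
mdot = 1.5271e+05 kg/h


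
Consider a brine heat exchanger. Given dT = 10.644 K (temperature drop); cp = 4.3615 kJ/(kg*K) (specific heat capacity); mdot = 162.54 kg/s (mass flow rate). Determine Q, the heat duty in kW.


Q = mdot * cp * dT / 1000
Q = 162.54 * 4.3615 * 10.644 / 1000
Q = 7.545725 MW
Convert: 7.545725 MW * 1000.0 = 7545.7 kW
Q = 7545.7 kW


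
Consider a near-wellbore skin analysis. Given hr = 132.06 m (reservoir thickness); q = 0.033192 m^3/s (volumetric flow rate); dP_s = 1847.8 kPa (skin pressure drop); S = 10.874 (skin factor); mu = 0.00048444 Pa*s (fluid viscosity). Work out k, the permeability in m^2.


k = S*q*mu / (2*pi*dP_s*1000*hr)
k = 10.874*0.033192*0.00048444 / (2*pi*1847.8*1000*132.06)
k = 1.1404e-13 m^2


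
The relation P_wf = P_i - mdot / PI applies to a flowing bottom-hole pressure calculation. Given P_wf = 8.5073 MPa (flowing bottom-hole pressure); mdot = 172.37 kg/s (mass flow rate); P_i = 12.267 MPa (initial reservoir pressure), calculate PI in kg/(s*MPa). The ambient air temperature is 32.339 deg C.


PI = mdot / (P_i - P_wf)
PI = 172.37 / (12.267 - 8.5073)
PI = 45.847 kg/(s*MPa)


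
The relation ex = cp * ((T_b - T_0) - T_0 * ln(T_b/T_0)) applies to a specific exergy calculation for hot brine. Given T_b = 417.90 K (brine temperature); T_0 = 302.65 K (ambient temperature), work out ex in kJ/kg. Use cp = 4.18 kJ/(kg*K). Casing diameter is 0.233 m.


ex = cp * ((T_b - T_0) - T_0 * ln(T_b/T_0))
ex = 4.18 * ((417.90 - 302.65) - 302.65 * ln(417.90/302.65))
ex = 73.549 kJ/kg


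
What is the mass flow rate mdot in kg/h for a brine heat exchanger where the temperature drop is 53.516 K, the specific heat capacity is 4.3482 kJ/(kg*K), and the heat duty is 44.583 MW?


mdot = Q * 1000 / (cp * dT)
mdot = 44.583 * 1000 / (4.3482 * 53.516)
mdot = 191.5915 kg/s
Convert: 191.5915 kg/s * 3600.0 = 6.8973e+05 kg/h
mdot = 6.8973e+05 kg/h


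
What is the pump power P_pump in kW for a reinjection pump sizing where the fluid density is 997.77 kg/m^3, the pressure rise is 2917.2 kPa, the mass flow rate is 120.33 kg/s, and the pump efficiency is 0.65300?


P_pump = mdot * dP / (rho * eta)
P_pump = 120.33 * 2917.2 / (997.77 * 0.65300)
P_pump = 538.76 kW


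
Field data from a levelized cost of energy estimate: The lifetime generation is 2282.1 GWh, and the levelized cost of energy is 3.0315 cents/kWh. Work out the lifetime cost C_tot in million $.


C_tot = LCOE / 100 * E_tot
C_tot = 3.0315 / 100 * 2282.1
C_tot = 69.182 million $


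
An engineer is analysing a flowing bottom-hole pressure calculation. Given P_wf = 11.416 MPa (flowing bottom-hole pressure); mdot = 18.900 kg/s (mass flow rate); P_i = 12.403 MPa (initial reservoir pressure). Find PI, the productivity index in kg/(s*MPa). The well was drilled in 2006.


PI = mdot / (P_i - P_wf)
PI = 18.900 / (12.403 - 11.416)
PI = 19.149 kg/(s*MPa)


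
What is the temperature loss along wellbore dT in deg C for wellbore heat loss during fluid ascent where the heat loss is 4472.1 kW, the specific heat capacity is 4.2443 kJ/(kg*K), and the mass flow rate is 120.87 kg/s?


dT = Q_loss / (mdot * cp)
dT = 4472.1 / (120.87 * 4.2443)
dT = 8.717399 K
Convert (temperature difference, 1 K = 1 deg C): 8.717399 K = 8.717399 deg C
dT = 8.7174 deg C


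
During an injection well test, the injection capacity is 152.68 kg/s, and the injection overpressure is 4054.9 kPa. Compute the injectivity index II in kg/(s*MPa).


II = mdot * 1000 / dP
II = 152.68 * 1000 / 4054.9
II = 37.653 kg/(s*MPa)


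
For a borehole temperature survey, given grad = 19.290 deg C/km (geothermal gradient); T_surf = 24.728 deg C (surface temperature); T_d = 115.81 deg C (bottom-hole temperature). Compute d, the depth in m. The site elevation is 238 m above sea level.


d = (T_d - T_surf) / grad * 1000
d = (115.81 - 24.728) / 19.290 * 1000
d = 4721.7 m


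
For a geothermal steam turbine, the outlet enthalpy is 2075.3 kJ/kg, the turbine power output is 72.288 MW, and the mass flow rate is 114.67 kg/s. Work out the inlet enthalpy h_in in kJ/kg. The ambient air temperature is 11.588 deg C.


h_in = h_out + P * 1000 / mdot
h_in = 2075.3 + 72.288 * 1000 / 114.67
h_in = 2705.7 kJ/kg


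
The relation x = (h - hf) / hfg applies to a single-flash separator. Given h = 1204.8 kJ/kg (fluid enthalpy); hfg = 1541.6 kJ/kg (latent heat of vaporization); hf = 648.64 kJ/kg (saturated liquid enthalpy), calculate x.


x = (h - hf) / hfg
x = (1204.8 - 648.64) / 1541.6
x = 0.36077


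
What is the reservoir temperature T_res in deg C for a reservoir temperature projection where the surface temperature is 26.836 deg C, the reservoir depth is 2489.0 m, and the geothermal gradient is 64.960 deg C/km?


T_res = T_surf + grad * d / 1000
T_res = 26.836 + 64.960 * 2489.0 / 1000
T_res = 188.52 deg C


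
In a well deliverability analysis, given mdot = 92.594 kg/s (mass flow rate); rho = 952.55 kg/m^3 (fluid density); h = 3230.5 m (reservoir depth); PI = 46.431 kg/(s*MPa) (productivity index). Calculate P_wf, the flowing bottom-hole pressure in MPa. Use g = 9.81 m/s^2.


Step 1: P_i = rho*g*h/1e6 = 952.55*9.81*3230.5/1e6 = 30.18746 MPa
Step 2: P_wf = P_i - mdot/PI = 30.18746 - 92.594/46.431 = 28.193 MPa
P_wf = 28.193 MPa


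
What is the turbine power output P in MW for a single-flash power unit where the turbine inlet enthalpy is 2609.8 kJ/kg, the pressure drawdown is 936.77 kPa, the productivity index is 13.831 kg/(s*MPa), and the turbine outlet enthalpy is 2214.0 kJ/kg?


Step 1: mdot = PI * dP / 1000 = 13.831 * 936.77 / 1000 = 12.95647 kg/s
Step 2: P = mdot*(h_in - h_out)/1000 = 12.95647*(2609.8 - 2214.0)/1000 = 5.1282 MW
P = 5.1282 MW


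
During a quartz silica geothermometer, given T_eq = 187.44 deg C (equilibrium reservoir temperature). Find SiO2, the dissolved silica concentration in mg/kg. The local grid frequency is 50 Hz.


SiO2 = 10^(5.19 - 1309/(T_eq + 273.15))
SiO2 = 10^(5.19 - 1309/(187.44 + 273.15))
SiO2 = 222.84 mg/kg


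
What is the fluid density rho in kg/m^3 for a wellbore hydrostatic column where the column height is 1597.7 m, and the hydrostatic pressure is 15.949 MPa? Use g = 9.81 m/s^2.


rho = P * 1e6 / (g * h)
rho = 15.949 * 1e6 / (9.81 * 1597.7)
rho = 1017.6 kg/m^3


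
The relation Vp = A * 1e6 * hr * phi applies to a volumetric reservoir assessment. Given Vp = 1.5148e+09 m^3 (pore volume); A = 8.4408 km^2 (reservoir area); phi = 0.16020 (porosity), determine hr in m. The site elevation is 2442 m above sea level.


hr = Vp / (A * 1e6 * phi)
hr = 1.5148e+09 / (8.4408 * 1e6 * 0.16020)
hr = 1120.2 m


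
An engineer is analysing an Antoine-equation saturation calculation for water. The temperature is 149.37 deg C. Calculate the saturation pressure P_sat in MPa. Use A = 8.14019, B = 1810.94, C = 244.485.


P_sat = 10^(A - B/(C + T)) / 760 * 0.101325
P_sat = 10^(8.14019 - 1810.94/(244.485 + 149.37)) / 760 * 0.101325
P_sat = 0.46463 MPa


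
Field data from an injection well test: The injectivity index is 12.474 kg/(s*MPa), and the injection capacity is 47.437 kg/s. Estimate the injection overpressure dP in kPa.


dP = mdot * 1000 / II
dP = 47.437 * 1000 / 12.474
dP = 3802.9 kPa


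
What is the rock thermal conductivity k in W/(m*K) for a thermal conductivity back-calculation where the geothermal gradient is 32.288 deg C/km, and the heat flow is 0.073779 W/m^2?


k = q / (grad / 1000)
k = 0.073779 / (32.288 / 1000)
k = 2.2850 W/(m*K)


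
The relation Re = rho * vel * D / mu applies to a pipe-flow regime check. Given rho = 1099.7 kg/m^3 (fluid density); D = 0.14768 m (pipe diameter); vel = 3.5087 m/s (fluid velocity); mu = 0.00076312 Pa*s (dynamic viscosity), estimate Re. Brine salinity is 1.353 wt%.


Re = rho * vel * D / mu
Re = 1099.7 * 3.5087 * 0.14768 / 0.00076312
Re = 7.4671e+05


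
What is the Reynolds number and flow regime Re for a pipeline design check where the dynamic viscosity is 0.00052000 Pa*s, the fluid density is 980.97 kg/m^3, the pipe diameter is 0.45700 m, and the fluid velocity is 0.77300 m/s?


Step 1: Re = rho*vel*D/mu = 980.97*0.773*0.457/0.00052 = 6.6642e+05
Step 2: Re = 6.6642e+05 > 4000, so flow is turbulent.
Re = 6.6642e+05 (turbulent)


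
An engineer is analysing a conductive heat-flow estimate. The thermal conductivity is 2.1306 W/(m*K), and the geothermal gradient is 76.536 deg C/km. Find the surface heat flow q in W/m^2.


q = k * grad / 1000
q = 2.1306 * 76.536 / 1000
q = 0.16307 W/m^2


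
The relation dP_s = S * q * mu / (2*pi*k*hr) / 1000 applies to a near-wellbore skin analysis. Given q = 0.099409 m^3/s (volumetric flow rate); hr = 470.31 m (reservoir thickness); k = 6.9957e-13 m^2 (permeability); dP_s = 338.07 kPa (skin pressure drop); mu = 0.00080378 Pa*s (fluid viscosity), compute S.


S = dP_s * 1000 * 2*pi*k*hr / (q*mu)
S = 338.07 * 1000 * 2*pi*6.9957e-13*470.31 / (0.099409*0.00080378)
S = 8.7466


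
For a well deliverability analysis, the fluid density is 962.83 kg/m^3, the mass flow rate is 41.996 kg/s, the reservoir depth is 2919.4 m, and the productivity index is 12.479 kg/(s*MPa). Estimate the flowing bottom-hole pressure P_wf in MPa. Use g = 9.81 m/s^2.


Step 1: P_i = rho*g*h/1e6 = 962.83*9.81*2919.4/1e6 = 27.57479 MPa
Step 2: P_wf = P_i - mdot/PI = 27.57479 - 41.996/12.479 = 24.209 MPa
P_wf = 24.209 MPa


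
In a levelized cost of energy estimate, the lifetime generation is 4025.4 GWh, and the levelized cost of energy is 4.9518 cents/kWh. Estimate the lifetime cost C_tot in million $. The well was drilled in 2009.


C_tot = LCOE / 100 * E_tot
C_tot = 4.9518 / 100 * 4025.4
C_tot = 199.33 million $


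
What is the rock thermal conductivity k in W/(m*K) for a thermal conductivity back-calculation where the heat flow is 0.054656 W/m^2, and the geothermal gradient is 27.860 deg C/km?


k = q / (grad / 1000)
k = 0.054656 / (27.860 / 1000)
k = 1.9618 W/(m*K)


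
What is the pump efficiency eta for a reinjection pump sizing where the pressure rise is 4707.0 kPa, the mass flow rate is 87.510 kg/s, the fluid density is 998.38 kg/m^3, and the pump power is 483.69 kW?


eta = mdot * dP / (rho * P_pump)
eta = 87.510 * 4707.0 / (998.38 * 483.69)
eta = 0.85298


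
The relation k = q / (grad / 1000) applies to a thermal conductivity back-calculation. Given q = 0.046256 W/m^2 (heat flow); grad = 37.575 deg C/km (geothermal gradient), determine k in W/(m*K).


k = q / (grad / 1000)
k = 0.046256 / (37.575 / 1000)
k = 1.2310 W/(m*K)


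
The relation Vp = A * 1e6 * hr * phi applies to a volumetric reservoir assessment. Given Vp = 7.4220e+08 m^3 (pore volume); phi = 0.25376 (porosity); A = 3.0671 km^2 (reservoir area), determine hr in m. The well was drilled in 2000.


hr = Vp / (A * 1e6 * phi)
hr = 7.4220e+08 / (3.0671 * 1e6 * 0.25376)
hr = 953.61 m


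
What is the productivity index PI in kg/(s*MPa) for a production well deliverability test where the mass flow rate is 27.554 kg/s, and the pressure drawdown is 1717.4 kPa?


PI = mdot * 1000 / dP
PI = 27.554 * 1000 / 1717.4
PI = 16.044 kg/(s*MPa)


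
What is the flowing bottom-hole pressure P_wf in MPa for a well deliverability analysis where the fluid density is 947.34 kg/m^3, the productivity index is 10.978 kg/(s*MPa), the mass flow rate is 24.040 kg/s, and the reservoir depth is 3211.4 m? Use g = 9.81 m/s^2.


Step 1: P_i = rho*g*h/1e6 = 947.34*9.81*3211.4/1e6 = 29.84484 MPa
Step 2: P_wf = P_i - mdot/PI = 29.84484 - 24.04/10.978 = 27.655 MPa
P_wf = 27.655 MPa


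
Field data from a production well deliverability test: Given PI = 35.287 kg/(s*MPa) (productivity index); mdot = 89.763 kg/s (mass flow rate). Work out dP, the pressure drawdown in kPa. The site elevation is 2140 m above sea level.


dP = mdot * 1000 / PI
dP = 89.763 * 1000 / 35.287
dP = 2543.8 kPa


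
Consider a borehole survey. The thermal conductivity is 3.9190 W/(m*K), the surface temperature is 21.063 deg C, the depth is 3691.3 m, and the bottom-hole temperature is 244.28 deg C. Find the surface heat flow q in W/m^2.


Step 1: grad = (T_d - T_surf)/d * 1000 = (244.28 - 21.063)/3691.3 * 1000 = 60.47111 deg C/km
Step 2: q = k * grad / 1000 = 3.919 * 60.47111 / 1000 = 0.23699 W/m^2
q = 0.23699 W/m^2


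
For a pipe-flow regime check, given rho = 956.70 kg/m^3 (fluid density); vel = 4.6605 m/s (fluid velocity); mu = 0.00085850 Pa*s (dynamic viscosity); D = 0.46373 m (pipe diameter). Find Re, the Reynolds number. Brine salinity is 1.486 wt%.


Re = rho * vel * D / mu
Re = 956.70 * 4.6605 * 0.46373 / 0.00085850
Re = 2.4084e+06


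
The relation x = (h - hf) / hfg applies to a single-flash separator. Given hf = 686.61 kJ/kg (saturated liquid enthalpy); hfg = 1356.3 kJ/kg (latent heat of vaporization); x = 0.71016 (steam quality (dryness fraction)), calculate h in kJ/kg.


h = hf + x * hfg
h = 686.61 + 0.71016 * 1356.3
h = 1649.8 kJ/kg


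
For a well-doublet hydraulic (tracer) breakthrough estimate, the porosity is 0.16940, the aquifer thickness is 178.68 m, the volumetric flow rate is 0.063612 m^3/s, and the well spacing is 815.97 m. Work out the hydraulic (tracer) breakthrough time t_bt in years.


t_bt = pi * hr * phi * L^2 / (3 * Qv) / (365.25*86400)
t_bt = pi * 178.68 * 0.16940 * 815.97^2 / (3 * 0.063612) / (365.25*86400)
t_bt = 10.513 years


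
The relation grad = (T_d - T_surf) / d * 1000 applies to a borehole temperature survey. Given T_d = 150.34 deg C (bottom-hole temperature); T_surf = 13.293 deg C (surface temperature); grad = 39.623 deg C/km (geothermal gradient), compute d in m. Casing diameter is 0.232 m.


d = (T_d - T_surf) / grad * 1000
d = (150.34 - 13.293) / 39.623 * 1000
d = 3458.8 m


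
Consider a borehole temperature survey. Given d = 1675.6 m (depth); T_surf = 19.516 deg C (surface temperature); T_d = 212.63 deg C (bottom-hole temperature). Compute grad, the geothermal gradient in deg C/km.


grad = (T_d - T_surf) / d * 1000
grad = (212.63 - 19.516) / 1675.6 * 1000
grad = 115.25 deg C/km


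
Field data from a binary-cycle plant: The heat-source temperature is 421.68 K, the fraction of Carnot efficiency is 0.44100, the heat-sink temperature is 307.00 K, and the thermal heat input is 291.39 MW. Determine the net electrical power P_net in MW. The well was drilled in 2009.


Step 1: eta = (1 - Tc/Th)*f = (1 - 307.0/421.68)*0.441 = 0.1199343
Step 2: P_net = eta * Q_in = 0.1199343 * 291.39 = 34.948 MW
P_net = 34.948 MW


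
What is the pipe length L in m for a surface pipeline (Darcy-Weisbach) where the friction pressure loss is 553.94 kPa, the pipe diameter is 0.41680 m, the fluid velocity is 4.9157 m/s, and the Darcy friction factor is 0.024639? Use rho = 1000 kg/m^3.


L = dP*1000*D / (f*rho*vel^2/2)
L = 553.94*1000*0.41680 / (0.024639*1000*4.9157^2/2)
L = 775.58 m


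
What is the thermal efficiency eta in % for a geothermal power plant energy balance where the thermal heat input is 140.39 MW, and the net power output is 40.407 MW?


eta = W_net / Q_in * 100
eta = 40.407 / 140.39 * 100
eta = 28.782 %


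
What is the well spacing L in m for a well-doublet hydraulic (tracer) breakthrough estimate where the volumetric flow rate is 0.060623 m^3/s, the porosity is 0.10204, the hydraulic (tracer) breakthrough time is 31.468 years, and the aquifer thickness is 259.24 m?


L = sqrt(t_bt*365.25*86400*3*Qv / (pi*hr*phi))
L = sqrt(31.468*365.25*86400*3*0.060623 / (pi*259.24*0.10204))
L = 1474.2 m


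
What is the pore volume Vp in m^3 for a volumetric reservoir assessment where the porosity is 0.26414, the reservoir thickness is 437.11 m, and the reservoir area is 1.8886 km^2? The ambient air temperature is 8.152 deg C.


Vp = A * 1e6 * hr * phi
Vp = 1.8886 * 1e6 * 437.11 * 0.26414
Vp = 2.1805e+08 m^3


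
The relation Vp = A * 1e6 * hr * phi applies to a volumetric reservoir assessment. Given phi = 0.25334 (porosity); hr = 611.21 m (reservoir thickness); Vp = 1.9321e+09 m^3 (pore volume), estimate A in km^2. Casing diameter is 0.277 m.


A = Vp / (1e6 * hr * phi)
A = 1.9321e+09 / (1e6 * 611.21 * 0.25334)
A = 12.478 km^2


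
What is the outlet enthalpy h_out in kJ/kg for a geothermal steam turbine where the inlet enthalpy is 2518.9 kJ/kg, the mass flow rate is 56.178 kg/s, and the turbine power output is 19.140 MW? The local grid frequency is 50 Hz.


h_out = h_in - P * 1000 / mdot
h_out = 2518.9 - 19.140 * 1000 / 56.178
h_out = 2178.2 kJ/kg


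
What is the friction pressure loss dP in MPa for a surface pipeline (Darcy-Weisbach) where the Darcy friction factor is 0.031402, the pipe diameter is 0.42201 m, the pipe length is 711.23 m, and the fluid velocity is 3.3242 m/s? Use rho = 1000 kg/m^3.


dP = f * (L/D) * (rho*vel^2/2) / 1000
dP = 0.031402 * (711.23/0.42201) * (1000*3.3242^2/2) / 1000
dP = 292.4078 kPa
Convert: 292.4078 kPa * 0.001 = 0.29241 MPa
dP = 0.29241 MPa


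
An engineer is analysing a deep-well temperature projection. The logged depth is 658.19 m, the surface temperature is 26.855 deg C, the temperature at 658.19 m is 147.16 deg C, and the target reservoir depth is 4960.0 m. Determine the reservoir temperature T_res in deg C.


Step 1: grad = (T_d1 - T_surf)/d1 * 1000 = (147.16 - 26.855)/658.19 * 1000 = 182.7816 deg C/km
Step 2: T_res = T_surf + grad*d2/1000 = 26.855 + 182.7816*4960.0/1000 = 933.45 deg C
T_res = 933.45 deg C


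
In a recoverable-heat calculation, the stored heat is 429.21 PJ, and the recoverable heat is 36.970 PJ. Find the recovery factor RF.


RF = Q_rec / Q_s
RF = 36.970 / 429.21
RF = 0.086135


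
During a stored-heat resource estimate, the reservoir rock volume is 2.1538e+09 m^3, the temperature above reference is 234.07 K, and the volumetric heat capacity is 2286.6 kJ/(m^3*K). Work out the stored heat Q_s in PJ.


Q_s = Vr * rhoc * dT / 1e12
Q_s = 2.1538e+09 * 2286.6 * 234.07 / 1e12
Q_s = 1152.8 PJ


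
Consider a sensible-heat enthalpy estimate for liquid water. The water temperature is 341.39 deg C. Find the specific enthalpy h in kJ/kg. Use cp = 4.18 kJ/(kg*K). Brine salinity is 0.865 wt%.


h = cp * T
h = 4.18 * 341.39
h = 1427.0 kJ/kg


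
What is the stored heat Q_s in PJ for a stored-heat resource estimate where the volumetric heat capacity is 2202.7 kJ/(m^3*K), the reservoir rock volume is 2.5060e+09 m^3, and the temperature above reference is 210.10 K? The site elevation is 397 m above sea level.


Q_s = Vr * rhoc * dT / 1e12
Q_s = 2.5060e+09 * 2202.7 * 210.10 / 1e12
Q_s = 1159.7 PJ


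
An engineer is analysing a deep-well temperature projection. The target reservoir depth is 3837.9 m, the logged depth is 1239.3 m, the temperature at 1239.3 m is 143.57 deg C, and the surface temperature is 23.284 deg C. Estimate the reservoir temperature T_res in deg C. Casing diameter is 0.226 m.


Step 1: grad = (T_d1 - T_surf)/d1 * 1000 = (143.57 - 23.284)/1239.3 * 1000 = 97.05963 deg C/km
Step 2: T_res = T_surf + grad*d2/1000 = 23.284 + 97.05963*3837.9/1000 = 395.79 deg C
T_res = 395.79 deg C


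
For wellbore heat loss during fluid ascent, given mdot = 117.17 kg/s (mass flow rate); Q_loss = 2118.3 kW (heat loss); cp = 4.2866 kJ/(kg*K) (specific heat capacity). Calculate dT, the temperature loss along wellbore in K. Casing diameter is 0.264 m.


dT = Q_loss / (mdot * cp)
dT = 2118.3 / (117.17 * 4.2866)
dT = 4.2175 K


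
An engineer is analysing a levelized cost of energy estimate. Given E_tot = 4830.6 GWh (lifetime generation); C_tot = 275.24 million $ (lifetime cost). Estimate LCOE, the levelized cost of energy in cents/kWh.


LCOE = C_tot / E_tot * 100
LCOE = 275.24 / 4830.6 * 100
LCOE = 5.6978 cents/kWh


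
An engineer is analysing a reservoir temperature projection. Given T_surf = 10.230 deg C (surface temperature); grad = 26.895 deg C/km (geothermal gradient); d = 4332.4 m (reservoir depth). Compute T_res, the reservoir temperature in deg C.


T_res = T_surf + grad * d / 1000
T_res = 10.230 + 26.895 * 4332.4 / 1000
T_res = 126.75 deg C


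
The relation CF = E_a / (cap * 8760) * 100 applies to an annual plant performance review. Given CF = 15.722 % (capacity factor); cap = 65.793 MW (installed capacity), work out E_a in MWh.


E_a = CF / 100 * cap * 8760
E_a = 15.722 / 100 * 65.793 * 8760
E_a = 90613 MWh


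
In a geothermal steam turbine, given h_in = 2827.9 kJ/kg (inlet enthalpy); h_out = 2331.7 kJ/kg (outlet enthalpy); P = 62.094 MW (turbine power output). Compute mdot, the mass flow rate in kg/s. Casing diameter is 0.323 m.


mdot = P * 1000 / (h_in - h_out)
mdot = 62.094 * 1000 / (2827.9 - 2331.7)
mdot = 125.14 kg/s


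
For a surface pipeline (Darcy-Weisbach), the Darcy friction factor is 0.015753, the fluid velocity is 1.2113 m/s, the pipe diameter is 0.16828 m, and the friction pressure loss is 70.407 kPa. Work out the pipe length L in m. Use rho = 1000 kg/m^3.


L = dP*1000*D / (f*rho*vel^2/2)
L = 70.407*1000*0.16828 / (0.015753*1000*1.2113^2/2)
L = 1025.2 m


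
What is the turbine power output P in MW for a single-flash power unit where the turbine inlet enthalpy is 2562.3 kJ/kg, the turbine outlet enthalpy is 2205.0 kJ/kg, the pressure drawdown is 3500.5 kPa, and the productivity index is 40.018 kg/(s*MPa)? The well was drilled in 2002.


Step 1: mdot = PI * dP / 1000 = 40.018 * 3500.5 / 1000 = 140.0830 kg/s
Step 2: P = mdot*(h_in - h_out)/1000 = 140.0830*(2562.3 - 2205.0)/1000 = 50.052 MW
P = 50.052 MW


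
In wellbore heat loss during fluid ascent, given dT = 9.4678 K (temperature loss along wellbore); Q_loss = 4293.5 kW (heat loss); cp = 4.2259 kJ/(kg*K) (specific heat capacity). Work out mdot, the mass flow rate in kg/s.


mdot = Q_loss / (cp * dT)
mdot = 4293.5 / (4.2259 * 9.4678)
mdot = 107.31 kg/s


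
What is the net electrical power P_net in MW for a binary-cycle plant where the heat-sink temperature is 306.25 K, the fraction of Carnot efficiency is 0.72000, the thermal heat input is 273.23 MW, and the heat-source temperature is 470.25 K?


Step 1: eta = (1 - Tc/Th)*f = (1 - 306.25/470.25)*0.72 = 0.2511005
Step 2: P_net = eta * Q_in = 0.2511005 * 273.23 = 68.608 MW
P_net = 68.608 MW


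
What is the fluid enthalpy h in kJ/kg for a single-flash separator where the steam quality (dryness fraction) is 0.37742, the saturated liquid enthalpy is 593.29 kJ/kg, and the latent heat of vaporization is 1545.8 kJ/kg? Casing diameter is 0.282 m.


h = hf + x * hfg
h = 593.29 + 0.37742 * 1545.8
h = 1176.7 kJ/kg


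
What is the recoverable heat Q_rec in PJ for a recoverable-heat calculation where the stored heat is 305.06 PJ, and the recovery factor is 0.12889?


Q_rec = Q_s * RF
Q_rec = 305.06 * 0.12889
Q_rec = 39.319 PJ


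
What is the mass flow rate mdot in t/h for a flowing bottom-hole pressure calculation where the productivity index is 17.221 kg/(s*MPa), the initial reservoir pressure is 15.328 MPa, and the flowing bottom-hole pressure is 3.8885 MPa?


mdot = (P_i - P_wf) * PI
mdot = (15.328 - 3.8885) * 17.221
mdot = 196.9996 kg/s
Convert: 196.9996 kg/s * 3.6 = 709.20 t/h
mdot = 709.20 t/h


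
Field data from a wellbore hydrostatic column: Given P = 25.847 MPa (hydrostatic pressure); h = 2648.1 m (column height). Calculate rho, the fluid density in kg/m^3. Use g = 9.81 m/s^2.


rho = P * 1e6 / (g * h)
rho = 25.847 * 1e6 / (9.81 * 2648.1)
rho = 994.96 kg/m^3


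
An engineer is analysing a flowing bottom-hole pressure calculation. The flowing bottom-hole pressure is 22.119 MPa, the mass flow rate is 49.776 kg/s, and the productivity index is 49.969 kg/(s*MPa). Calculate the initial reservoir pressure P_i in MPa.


P_i = P_wf + mdot / PI
P_i = 22.119 + 49.776 / 49.969
P_i = 23.115 MPa


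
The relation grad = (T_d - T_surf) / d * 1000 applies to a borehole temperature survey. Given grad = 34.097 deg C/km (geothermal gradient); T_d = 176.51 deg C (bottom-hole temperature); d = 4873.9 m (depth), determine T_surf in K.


T_surf = T_d - grad * d / 1000
T_surf = 176.51 - 34.097 * 4873.9 / 1000
T_surf = 10.32463 deg C
Convert to K: 10.32463 + 273.15 = 283.47 K
T_surf = 283.47 K


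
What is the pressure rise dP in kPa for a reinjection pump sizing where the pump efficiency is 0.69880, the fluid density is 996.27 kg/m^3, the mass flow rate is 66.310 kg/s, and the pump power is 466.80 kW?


dP = P_pump * rho * eta / mdot
dP = 466.80 * 996.27 * 0.69880 / 66.310
dP = 4901.0 kPa


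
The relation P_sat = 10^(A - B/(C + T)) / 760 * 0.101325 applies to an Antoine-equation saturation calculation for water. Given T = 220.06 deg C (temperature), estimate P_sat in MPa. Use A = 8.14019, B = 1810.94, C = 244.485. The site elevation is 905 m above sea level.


P_sat = 10^(A - B/(C + T)) / 760 * 0.101325
P_sat = 10^(8.14019 - 1810.94/(244.485 + 220.06)) / 760 * 0.101325
P_sat = 2.3269 MPa


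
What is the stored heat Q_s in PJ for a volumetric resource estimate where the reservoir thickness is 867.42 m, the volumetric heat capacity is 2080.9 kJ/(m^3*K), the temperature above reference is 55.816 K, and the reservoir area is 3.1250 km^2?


Step 1: Vr = A*1e6*hr = 3.125*1e6*867.42 = 2.710688e+09 m^3
Step 2: Q_s = Vr*rhoc*dT/1e12 = 2.710688e+09*2080.9*55.816/1e12 = 314.84 PJ
Q_s = 314.84 PJ


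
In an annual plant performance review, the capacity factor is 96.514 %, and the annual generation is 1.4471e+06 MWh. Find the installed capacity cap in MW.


cap = E_a / (CF/100 * 8760)
cap = 1.4471e+06 / (96.514/100 * 8760)
cap = 171.16 MW


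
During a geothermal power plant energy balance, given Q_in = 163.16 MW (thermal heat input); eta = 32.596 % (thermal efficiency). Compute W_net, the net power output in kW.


W_net = eta / 100 * Q_in
W_net = 32.596 / 100 * 163.16
W_net = 53.18363 MW
Convert: 53.18363 MW * 1000.0 = 53184 kW
W_net = 53184 kW


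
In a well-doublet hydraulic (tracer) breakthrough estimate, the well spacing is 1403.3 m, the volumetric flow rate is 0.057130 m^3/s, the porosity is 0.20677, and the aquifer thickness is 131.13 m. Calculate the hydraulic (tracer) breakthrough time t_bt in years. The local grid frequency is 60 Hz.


t_bt = pi * hr * phi * L^2 / (3 * Qv) / (365.25*86400)
t_bt = pi * 131.13 * 0.20677 * 1403.3^2 / (3 * 0.057130) / (365.25*86400)
t_bt = 31.014 years


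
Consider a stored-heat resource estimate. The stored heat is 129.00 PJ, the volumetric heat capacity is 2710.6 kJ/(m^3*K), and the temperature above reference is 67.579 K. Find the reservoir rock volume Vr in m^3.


Vr = Q_s * 1e12 / (rhoc * dT)
Vr = 129.00 * 1e12 / (2710.6 * 67.579)
Vr = 7.0423e+08 m^3


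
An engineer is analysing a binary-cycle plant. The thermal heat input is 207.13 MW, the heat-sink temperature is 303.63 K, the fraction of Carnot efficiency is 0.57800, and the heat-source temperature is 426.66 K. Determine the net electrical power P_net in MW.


Step 1: eta = (1 - Tc/Th)*f = (1 - 303.63/426.66)*0.578 = 0.1666698
Step 2: P_net = eta * Q_in = 0.1666698 * 207.13 = 34.522 MW
P_net = 34.522 MW


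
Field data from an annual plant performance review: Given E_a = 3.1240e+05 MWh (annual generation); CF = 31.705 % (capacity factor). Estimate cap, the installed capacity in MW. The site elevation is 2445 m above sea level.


cap = E_a / (CF/100 * 8760)
cap = 3.1240e+05 / (31.705/100 * 8760)
cap = 112.48 MW
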